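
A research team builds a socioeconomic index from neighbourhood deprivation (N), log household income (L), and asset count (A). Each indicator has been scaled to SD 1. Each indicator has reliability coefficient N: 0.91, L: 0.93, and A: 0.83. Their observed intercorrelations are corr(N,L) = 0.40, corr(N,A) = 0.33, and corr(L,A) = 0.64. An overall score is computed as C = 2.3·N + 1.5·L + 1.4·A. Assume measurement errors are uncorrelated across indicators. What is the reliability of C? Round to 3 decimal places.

0.943

Var(C) = 2.3² + 1.5² + 1.4² + 2·[3.45·0.40 + 3.22·0.33 + 2.1·0.64] = 9.5 + 7.5732 = 17.0732.
Under uncorrelated errors the observed covariances equal the true-score covariances, so only the own-variance terms attenuate.
True-score variance = [2.3²·0.91 + 1.5²·0.93 + 1.4²·0.83] + 7.5732 = 8.5332 + 7.5732 = 16.1064.
Reliability = 16.1064 / 17.0732 = 0.943.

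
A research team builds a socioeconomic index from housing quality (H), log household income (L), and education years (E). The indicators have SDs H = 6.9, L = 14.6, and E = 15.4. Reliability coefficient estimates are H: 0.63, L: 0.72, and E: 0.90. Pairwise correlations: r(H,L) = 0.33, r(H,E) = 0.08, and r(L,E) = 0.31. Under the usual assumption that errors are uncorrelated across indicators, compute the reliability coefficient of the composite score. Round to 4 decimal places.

Var(H+L+E) = 6.9² + 14.6² + 15.4² + 2·[6.9·14.6·0.33 + 6.9·15.4·0.08 + 14.6·15.4·0.31] = 497.93 + 222.891 = 720.821.
Because errors are independent across components, Cov(Tᵢ,Tⱼ) = Cov(Xᵢ,Xⱼ); the off-diagonal part of the true-score variance is the same as above.
True-score variance = [6.9²·0.63 + 14.6²·0.72 + 15.4²·0.90] + 222.891 = 396.913 + 222.891 = 619.804.
Reliability = 619.804 / 720.821 = 0.8599.

0.8599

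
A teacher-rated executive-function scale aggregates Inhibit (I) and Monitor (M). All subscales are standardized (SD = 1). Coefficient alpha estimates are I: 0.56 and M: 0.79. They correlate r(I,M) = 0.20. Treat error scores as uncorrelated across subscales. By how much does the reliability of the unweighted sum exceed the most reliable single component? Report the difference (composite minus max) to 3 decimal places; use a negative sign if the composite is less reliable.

-0.061

Var(sum) = 2 + 0.4 = 2.4; true-score variance = 1.35 + 0.4 = 1.75; composite reliability = 0.7292.
Max component reliability = 0.7900.
Difference = 0.7292 − 0.7900 = -0.061.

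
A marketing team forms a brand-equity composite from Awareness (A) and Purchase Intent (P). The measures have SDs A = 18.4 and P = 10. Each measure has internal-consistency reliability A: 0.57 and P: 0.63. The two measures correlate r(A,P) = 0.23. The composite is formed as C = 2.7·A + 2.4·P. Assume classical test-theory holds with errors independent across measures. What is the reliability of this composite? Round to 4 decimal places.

0.6453

Var(C) = 2.7²·18.4² + 2.4²·10² + 2·[6.48·18.4·10·0.23] = 3044.1 + 548.467 = 3592.57.
Under uncorrelated errors the observed covariances equal the true-score covariances, so only the own-variance terms attenuate.
True-score variance = [2.7²·18.4²·0.57 + 2.4²·10²·0.63] + 548.467 = 1769.7 + 548.467 = 2318.17.
Reliability = 2318.17 / 3592.57 = 0.6453.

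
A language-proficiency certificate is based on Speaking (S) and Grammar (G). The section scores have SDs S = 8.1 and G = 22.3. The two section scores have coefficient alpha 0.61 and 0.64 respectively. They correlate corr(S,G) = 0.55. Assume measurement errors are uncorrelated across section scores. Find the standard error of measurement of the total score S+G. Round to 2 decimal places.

Var(total) = 562.9 + 198.693 = 761.593.
True-score variance = 358.288 + 198.693 = 556.981, so reliability = 0.7313.
Error variance = 761.593 − 556.981 = 204.612; SEM = √204.612 = 14.30.

14.30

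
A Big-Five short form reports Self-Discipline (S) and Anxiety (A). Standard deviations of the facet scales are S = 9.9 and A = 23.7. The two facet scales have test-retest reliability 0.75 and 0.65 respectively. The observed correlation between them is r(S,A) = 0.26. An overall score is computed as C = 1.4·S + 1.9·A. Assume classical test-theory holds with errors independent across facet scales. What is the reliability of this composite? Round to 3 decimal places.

Var(C) = 1.4²·9.9² + 1.9²·23.7² + 2·[2.66·9.9·23.7·0.26] = 2219.8 + 324.54 = 2544.34.
Under uncorrelated errors the observed covariances equal the true-score covariances, so only the own-variance terms attenuate.
True-score variance = [1.4²·9.9²·0.75 + 1.9²·23.7²·0.65] + 324.54 = 1462.08 + 324.54 = 1786.62.
Reliability = 1786.62 / 2544.34 = 0.702.

0.702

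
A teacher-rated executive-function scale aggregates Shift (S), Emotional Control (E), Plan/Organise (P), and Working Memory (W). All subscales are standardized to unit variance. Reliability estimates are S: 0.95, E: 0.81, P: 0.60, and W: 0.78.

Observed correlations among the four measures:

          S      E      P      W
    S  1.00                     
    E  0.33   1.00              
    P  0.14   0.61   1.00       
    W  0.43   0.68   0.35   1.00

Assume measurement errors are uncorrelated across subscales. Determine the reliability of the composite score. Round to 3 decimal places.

0.905

Var(S+E+P+W) = 4 + 2·[0.33 + 0.14 + 0.43 + 0.61 + 0.68 + 0.35] = 4 + 5.08 = 9.08.
With uncorrelated errors the cross-covariances are all true-score covariance, so they carry over unchanged; only the diagonal terms shrink to ρᵢσᵢ².
True-score variance = [0.95 + 0.81 + 0.60 + 0.78] + 5.08 = 3.14 + 5.08 = 8.22.
Reliability = 8.22 / 9.08 = 0.905.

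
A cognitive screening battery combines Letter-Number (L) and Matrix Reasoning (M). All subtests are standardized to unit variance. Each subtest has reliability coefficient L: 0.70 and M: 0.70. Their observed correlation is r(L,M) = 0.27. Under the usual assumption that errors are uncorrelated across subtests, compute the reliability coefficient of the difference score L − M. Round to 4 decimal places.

0.5890

Var(L−M) = 1 + 1 − 2·0.27 = 2 − 0.54 = 1.46.
Because errors are independent across components, Cov(Tᵢ,Tⱼ) = Cov(Xᵢ,Xⱼ); the off-diagonal part of the true-score variance is the same as above.
True-score variance = [0.70 + 0.70] − 0.54 = 1.4 − 0.54 = 0.86.
Reliability = 0.86 / 1.46 = 0.5890.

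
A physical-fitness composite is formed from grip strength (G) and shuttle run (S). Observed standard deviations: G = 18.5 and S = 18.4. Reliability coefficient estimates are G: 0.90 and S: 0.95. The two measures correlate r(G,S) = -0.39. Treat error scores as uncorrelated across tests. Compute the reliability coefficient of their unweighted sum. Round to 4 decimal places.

0.8768

Var(G+S) = 18.5² + 18.4² + 2·[18.5·18.4·(-0.39)] = 680.81 − 265.512 = 415.298.
Under uncorrelated errors the observed covariances equal the true-score covariances, so only the own-variance terms attenuate.
True-score variance = [18.5²·0.90 + 18.4²·0.95] − 265.512 = 629.657 − 265.512 = 364.145.
Reliability = 364.145 / 415.298 = 0.8768.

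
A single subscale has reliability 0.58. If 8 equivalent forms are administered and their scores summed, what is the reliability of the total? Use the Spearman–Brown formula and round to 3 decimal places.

ρ_k = kρ / (1 + (k−1)ρ) = 8·0.58 / (1 + 7·0.58) = 4.640 / 5.060 = 0.917.

0.917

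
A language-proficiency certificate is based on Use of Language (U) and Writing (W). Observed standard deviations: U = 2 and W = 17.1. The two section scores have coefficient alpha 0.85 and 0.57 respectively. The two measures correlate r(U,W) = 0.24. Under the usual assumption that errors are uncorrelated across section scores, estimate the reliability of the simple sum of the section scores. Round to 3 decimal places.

0.596

Var(U+W) = 2² + 17.1² + 2·[2·17.1·0.24] = 296.41 + 16.416 = 312.826.
Because errors are independent across components, Cov(Tᵢ,Tⱼ) = Cov(Xᵢ,Xⱼ); the off-diagonal part of the true-score variance is the same as above.
True-score variance = [2²·0.85 + 17.1²·0.57] + 16.416 = 170.074 + 16.416 = 186.49.
Reliability = 186.49 / 312.826 = 0.596.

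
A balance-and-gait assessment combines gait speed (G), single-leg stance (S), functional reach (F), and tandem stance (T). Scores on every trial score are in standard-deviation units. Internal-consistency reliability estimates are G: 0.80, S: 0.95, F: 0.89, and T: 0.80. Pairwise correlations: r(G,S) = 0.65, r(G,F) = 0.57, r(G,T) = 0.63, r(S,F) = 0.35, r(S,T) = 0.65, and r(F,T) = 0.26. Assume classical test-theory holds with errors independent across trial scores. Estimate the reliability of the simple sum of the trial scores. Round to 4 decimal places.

Var(G+S+F+T) = 4 + 2·[0.65 + 0.57 + 0.63 + 0.35 + 0.65 + 0.26] = 4 + 6.22 = 10.22.
With uncorrelated errors the cross-covariances are all true-score covariance, so they carry over unchanged; only the diagonal terms shrink to ρᵢσᵢ².
True-score variance = [0.80 + 0.95 + 0.89 + 0.80] + 6.22 = 3.44 + 6.22 = 9.66.
Reliability = 9.66 / 10.22 = 0.9452.

0.9452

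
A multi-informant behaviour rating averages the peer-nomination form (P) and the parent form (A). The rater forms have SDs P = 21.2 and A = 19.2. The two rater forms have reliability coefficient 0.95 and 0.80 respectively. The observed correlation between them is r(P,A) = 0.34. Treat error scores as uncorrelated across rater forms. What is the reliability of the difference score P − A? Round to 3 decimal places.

0.822

Var(P−A) = 21.2² + 19.2² − 2·21.2·19.2·0.34 = 818.08 − 276.787 = 541.293.
Under uncorrelated errors the observed covariances equal the true-score covariances, so only the own-variance terms attenuate.
True-score variance = [21.2²·0.95 + 19.2²·0.80] − 276.787 = 721.88 − 276.787 = 445.093.
Reliability = 445.093 / 541.293 = 0.822.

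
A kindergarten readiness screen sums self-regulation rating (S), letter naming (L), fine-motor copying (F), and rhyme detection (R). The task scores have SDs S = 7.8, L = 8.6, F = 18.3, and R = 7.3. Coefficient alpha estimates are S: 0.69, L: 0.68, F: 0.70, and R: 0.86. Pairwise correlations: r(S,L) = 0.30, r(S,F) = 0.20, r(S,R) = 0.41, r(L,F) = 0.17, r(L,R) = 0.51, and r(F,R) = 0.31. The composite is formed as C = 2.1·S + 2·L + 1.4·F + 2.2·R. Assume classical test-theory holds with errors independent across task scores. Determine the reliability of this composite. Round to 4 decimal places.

Var(C) = 2.1²·7.8² + 2²·8.6² + 1.4²·18.3² + 2.2²·7.3² + 2·[4.2·7.8·8.6·0.30 + 2.94·7.8·18.3·0.20 + 4.62·7.8·7.3·0.41 + 2.8·8.6·18.3·0.17 + 4.4·8.6·7.3·0.51 + 3.08·18.3·7.3·0.31] = 1478.45 + 1239.3 = 2717.75.
Because errors are independent across components, Cov(Tᵢ,Tⱼ) = Cov(Xᵢ,Xⱼ); the off-diagonal part of the true-score variance is the same as above.
True-score variance = [2.1²·7.8²·0.69 + 2²·8.6²·0.68 + 1.4²·18.3²·0.70 + 2.2²·7.3²·0.86] + 1239.3 = 1067.58 + 1239.3 = 2306.89.
Reliability = 2306.89 / 2717.75 = 0.8488.

0.8488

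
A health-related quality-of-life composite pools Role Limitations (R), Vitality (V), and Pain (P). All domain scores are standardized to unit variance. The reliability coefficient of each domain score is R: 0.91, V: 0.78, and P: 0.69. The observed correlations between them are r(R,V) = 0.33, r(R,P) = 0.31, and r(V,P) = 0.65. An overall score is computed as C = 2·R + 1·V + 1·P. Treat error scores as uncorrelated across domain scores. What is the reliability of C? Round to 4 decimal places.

0.9097

Var(C) = 2² + 1 + 1 + 2·[2·0.33 + 2·0.31 + 0.65] = 6 + 3.86 = 9.86.
Under uncorrelated errors the observed covariances equal the true-score covariances, so only the own-variance terms attenuate.
True-score variance = [2²·0.91 + 0.78 + 0.69] + 3.86 = 5.11 + 3.86 = 8.97.
Reliability = 8.97 / 9.86 = 0.9097.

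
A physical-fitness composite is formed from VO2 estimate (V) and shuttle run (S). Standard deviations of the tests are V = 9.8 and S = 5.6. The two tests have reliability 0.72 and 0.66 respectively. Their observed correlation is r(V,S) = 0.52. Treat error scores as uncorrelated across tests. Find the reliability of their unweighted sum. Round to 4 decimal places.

0.7964

Var(V+S) = 9.8² + 5.6² + 2·[9.8·5.6·0.52] = 127.4 + 57.0752 = 184.475.
Because errors are independent across components, Cov(Tᵢ,Tⱼ) = Cov(Xᵢ,Xⱼ); the off-diagonal part of the true-score variance is the same as above.
True-score variance = [9.8²·0.72 + 5.6²·0.66] + 57.0752 = 89.8464 + 57.0752 = 146.922.
Reliability = 146.922 / 184.475 = 0.7964.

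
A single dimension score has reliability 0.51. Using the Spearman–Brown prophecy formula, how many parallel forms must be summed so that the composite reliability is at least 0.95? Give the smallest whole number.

k ≥ ρ*(1−ρ₁)/(ρ₁(1−ρ*)) = 0.95·0.49 / (0.51·0.05) = 18.255.
Smallest integer k = 19.

19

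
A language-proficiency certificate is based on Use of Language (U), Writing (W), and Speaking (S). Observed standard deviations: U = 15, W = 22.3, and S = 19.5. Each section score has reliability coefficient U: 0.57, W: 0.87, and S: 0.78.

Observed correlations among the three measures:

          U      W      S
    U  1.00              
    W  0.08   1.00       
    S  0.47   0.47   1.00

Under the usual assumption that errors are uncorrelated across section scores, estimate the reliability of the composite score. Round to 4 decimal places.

Var(U+W+S) = 15² + 22.3² + 19.5² + 2·[15·22.3·0.08 + 15·19.5·0.47 + 22.3·19.5·0.47] = 1102.54 + 737.229 = 1839.77.
Because errors are independent across components, Cov(Tᵢ,Tⱼ) = Cov(Xᵢ,Xⱼ); the off-diagonal part of the true-score variance is the same as above.
True-score variance = [15²·0.57 + 22.3²·0.87 + 19.5²·0.78] + 737.229 = 857.487 + 737.229 = 1594.72.
Reliability = 1594.72 / 1839.77 = 0.8668.

0.8668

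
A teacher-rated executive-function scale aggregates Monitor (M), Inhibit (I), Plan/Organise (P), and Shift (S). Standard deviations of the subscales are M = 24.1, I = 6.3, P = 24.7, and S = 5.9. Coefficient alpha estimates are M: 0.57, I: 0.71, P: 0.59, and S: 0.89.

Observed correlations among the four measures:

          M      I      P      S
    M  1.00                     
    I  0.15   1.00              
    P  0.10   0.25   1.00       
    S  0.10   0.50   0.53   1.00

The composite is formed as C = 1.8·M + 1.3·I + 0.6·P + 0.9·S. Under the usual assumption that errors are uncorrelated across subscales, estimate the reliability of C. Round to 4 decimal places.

0.6542

Var(C) = 1.8²·24.1² + 1.3²·6.3² + 0.6²·24.7² + 0.9²·5.9² + 2·[2.34·24.1·6.3·0.15 + 1.08·24.1·24.7·0.10 + 1.62·24.1·5.9·0.10 + 0.78·6.3·24.7·0.25 + 1.17·6.3·5.9·0.50 + 0.54·24.7·5.9·0.53] = 2196.73 + 468.825 = 2665.55.
Under uncorrelated errors the observed covariances equal the true-score covariances, so only the own-variance terms attenuate.
True-score variance = [1.8²·24.1²·0.57 + 1.3²·6.3²·0.71 + 0.6²·24.7²·0.59 + 0.9²·5.9²·0.89] + 468.825 = 1274.94 + 468.825 = 1743.77.
Reliability = 1743.77 / 2665.55 = 0.6542.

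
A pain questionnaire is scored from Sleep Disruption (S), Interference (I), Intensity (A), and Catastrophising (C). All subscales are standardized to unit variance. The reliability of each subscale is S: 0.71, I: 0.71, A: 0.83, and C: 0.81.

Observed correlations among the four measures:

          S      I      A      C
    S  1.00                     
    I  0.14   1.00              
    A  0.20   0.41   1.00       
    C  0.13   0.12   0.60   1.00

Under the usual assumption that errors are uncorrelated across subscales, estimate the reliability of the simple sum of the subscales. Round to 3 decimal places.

0.869

Var(S+I+A+C) = 4 + 2·[0.14 + 0.20 + 0.13 + 0.41 + 0.12 + 0.60] = 4 + 3.2 = 7.2.
With uncorrelated errors the cross-covariances are all true-score covariance, so they carry over unchanged; only the diagonal terms shrink to ρᵢσᵢ².
True-score variance = [0.71 + 0.71 + 0.83 + 0.81] + 3.2 = 3.06 + 3.2 = 6.26.
Reliability = 6.26 / 7.2 = 0.869.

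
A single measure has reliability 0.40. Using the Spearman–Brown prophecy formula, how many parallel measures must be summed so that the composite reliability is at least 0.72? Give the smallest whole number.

4

k ≥ ρ*(1−ρ₁)/(ρ₁(1−ρ*)) = 0.72·0.60 / (0.40·0.28) = 3.857.
Smallest integer k = 4.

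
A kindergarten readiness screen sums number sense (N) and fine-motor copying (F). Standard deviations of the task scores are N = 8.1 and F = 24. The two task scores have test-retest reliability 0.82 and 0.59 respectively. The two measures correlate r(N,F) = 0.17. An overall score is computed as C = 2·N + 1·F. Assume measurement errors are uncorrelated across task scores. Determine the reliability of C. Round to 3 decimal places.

0.708

Var(C) = 2²·8.1² + 24² + 2·[2·8.1·24·0.17] = 838.44 + 132.192 = 970.632.
Because errors are independent across components, Cov(Tᵢ,Tⱼ) = Cov(Xᵢ,Xⱼ); the off-diagonal part of the true-score variance is the same as above.
True-score variance = [2²·8.1²·0.82 + 24²·0.59] + 132.192 = 555.041 + 132.192 = 687.233.
Reliability = 687.233 / 970.632 = 0.708.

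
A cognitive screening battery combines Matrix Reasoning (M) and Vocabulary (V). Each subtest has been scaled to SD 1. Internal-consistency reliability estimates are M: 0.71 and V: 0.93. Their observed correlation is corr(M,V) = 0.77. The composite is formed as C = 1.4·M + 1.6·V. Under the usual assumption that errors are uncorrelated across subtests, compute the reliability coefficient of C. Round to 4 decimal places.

Var(C) = 1.4² + 1.6² + 2·[2.24·0.77] = 4.52 + 3.4496 = 7.9696.
Under uncorrelated errors the observed covariances equal the true-score covariances, so only the own-variance terms attenuate.
True-score variance = [1.4²·0.71 + 1.6²·0.93] + 3.4496 = 3.7724 + 3.4496 = 7.222.
Reliability = 7.222 / 7.9696 = 0.9062.

0.9062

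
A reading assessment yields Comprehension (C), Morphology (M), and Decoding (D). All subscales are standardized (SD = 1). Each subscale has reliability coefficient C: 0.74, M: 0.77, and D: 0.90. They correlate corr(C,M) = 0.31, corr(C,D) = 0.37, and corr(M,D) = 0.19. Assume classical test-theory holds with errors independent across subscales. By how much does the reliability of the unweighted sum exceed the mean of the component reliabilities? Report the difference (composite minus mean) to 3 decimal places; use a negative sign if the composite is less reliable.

0.072

Var(sum) = 3 + 1.74 = 4.74; true-score variance = 2.41 + 1.74 = 4.15; composite reliability = 0.8755.
Mean component reliability = 0.8033.
Difference = 0.8755 − 0.8033 = 0.072.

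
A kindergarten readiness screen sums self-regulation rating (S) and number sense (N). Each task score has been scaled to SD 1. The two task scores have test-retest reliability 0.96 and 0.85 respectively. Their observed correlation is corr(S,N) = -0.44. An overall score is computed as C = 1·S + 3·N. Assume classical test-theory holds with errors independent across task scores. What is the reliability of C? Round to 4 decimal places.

Var(C) = 1 + 3² + 2·[3·(-0.44)] = 10 − 2.64 = 7.36.
With uncorrelated errors the cross-covariances are all true-score covariance, so they carry over unchanged; only the diagonal terms shrink to ρᵢσᵢ².
True-score variance = [0.96 + 3²·0.85] − 2.64 = 8.61 − 2.64 = 5.97.
Reliability = 5.97 / 7.36 = 0.8111.

0.8111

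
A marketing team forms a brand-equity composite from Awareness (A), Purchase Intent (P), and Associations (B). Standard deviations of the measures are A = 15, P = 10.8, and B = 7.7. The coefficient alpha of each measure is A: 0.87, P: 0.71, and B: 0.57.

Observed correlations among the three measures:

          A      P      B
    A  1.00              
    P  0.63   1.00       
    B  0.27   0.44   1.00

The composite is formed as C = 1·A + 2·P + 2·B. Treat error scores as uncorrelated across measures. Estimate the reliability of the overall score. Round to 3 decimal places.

0.848

Var(C) = 15² + 2²·10.8² + 2²·7.7² + 2·[2·15·10.8·0.63 + 2·15·7.7·0.27 + 4·10.8·7.7·0.44] = 928.72 + 825.703 = 1754.42.
With uncorrelated errors the cross-covariances are all true-score covariance, so they carry over unchanged; only the diagonal terms shrink to ρᵢσᵢ².
True-score variance = [15²·0.87 + 2²·10.8²·0.71 + 2²·7.7²·0.57] + 825.703 = 662.189 + 825.703 = 1487.89.
Reliability = 1487.89 / 1754.42 = 0.848.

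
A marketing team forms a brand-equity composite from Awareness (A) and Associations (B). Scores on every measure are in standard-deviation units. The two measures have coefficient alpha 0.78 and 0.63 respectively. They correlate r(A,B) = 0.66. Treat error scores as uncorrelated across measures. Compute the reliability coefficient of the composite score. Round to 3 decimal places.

Var(A+B) = 2 + 2·[0.66] = 2 + 1.32 = 3.32.
With uncorrelated errors the cross-covariances are all true-score covariance, so they carry over unchanged; only the diagonal terms shrink to ρᵢσᵢ².
True-score variance = [0.78 + 0.63] + 1.32 = 1.41 + 1.32 = 2.73.
Reliability = 2.73 / 3.32 = 0.822.

0.822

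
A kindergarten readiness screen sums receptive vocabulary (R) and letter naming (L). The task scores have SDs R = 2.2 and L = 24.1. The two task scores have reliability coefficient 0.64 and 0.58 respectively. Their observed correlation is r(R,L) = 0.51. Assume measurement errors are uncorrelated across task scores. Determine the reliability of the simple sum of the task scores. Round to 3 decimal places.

0.616

Var(R+L) = 2.2² + 24.1² + 2·[2.2·24.1·0.51] = 585.65 + 54.0804 = 639.73.
With uncorrelated errors the cross-covariances are all true-score covariance, so they carry over unchanged; only the diagonal terms shrink to ρᵢσᵢ².
True-score variance = [2.2²·0.64 + 24.1²·0.58] + 54.0804 = 339.967 + 54.0804 = 394.048.
Reliability = 394.048 / 639.73 = 0.616.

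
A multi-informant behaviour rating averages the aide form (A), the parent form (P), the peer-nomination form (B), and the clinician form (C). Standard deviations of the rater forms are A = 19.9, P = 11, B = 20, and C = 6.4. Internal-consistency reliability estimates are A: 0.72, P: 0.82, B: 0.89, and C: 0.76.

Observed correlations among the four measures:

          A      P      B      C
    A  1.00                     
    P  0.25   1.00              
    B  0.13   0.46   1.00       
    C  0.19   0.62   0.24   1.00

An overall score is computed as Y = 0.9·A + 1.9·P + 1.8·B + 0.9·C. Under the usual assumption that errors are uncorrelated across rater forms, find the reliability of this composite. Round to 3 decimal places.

Var(Y) = 0.9²·19.9² + 1.9²·11² + 1.8²·20² + 0.9²·6.4² + 2·[1.71·19.9·11·0.25 + 1.62·19.9·20·0.13 + 0.81·19.9·6.4·0.19 + 3.42·11·20·0.46 + 1.71·11·6.4·0.62 + 1.62·20·6.4·0.24] = 2086.76 + 1335.02 = 3421.77.
With uncorrelated errors the cross-covariances are all true-score covariance, so they carry over unchanged; only the diagonal terms shrink to ρᵢσᵢ².
True-score variance = [0.9²·19.9²·0.72 + 1.9²·11²·0.82 + 1.8²·20²·0.89 + 0.9²·6.4²·0.76] + 1335.02 = 1767.79 + 1335.02 = 3102.81.
Reliability = 3102.81 / 3421.77 = 0.907.

0.907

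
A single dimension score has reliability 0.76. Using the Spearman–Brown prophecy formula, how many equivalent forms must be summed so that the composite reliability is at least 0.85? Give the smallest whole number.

2

k ≥ ρ*(1−ρ₁)/(ρ₁(1−ρ*)) = 0.85·0.24 / (0.76·0.15) = 1.789.
Smallest integer k = 2.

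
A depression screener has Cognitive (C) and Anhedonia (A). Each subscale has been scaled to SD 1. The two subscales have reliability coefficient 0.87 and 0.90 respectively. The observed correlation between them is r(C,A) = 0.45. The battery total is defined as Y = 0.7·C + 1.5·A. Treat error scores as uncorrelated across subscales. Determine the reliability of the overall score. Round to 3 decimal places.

Var(Y) = 0.7² + 1.5² + 2·[1.05·0.45] = 2.74 + 0.945 = 3.685.
Under uncorrelated errors the observed covariances equal the true-score covariances, so only the own-variance terms attenuate.
True-score variance = [0.7²·0.87 + 1.5²·0.90] + 0.945 = 2.4513 + 0.945 = 3.3963.
Reliability = 3.3963 / 3.685 = 0.922.

0.922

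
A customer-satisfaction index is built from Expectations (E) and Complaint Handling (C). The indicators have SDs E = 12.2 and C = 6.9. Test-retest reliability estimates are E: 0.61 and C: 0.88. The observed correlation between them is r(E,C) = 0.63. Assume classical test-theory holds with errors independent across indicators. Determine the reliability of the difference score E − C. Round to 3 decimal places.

Var(E−C) = 12.2² + 6.9² − 2·12.2·6.9·0.63 = 196.45 − 106.067 = 90.3832.
Under uncorrelated errors the observed covariances equal the true-score covariances, so only the own-variance terms attenuate.
True-score variance = [12.2²·0.61 + 6.9²·0.88] − 106.067 = 132.689 − 106.067 = 26.6224.
Reliability = 26.6224 / 90.3832 = 0.295.

0.295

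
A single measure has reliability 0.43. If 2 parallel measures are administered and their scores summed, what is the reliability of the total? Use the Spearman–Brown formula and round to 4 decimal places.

ρ_k = kρ / (1 + (k−1)ρ) = 2·0.43 / (1 + 1·0.43) = 0.860 / 1.430 = 0.6014.

0.6014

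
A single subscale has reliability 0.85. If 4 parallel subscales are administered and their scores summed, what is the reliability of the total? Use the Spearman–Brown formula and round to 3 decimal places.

0.958

ρ_k = kρ / (1 + (k−1)ρ) = 4·0.85 / (1 + 3·0.85) = 3.400 / 3.550 = 0.958.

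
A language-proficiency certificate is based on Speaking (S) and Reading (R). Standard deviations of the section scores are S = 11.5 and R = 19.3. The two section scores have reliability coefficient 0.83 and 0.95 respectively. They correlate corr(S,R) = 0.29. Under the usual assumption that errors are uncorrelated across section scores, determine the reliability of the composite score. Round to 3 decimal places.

0.935

Var(S+R) = 11.5² + 19.3² + 2·[11.5·19.3·0.29] = 504.74 + 128.731 = 633.471.
Because errors are independent across components, Cov(Tᵢ,Tⱼ) = Cov(Xᵢ,Xⱼ); the off-diagonal part of the true-score variance is the same as above.
True-score variance = [11.5²·0.83 + 19.3²·0.95] + 128.731 = 463.633 + 128.731 = 592.364.
Reliability = 592.364 / 633.471 = 0.935.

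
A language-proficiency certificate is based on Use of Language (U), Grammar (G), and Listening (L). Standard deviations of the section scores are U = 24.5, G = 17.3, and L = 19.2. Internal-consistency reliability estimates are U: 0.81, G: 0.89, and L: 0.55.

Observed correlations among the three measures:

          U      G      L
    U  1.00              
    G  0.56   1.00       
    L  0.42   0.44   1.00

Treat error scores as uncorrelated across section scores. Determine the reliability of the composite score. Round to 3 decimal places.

Var(U+G+L) = 24.5² + 17.3² + 19.2² + 2·[24.5·17.3·0.56 + 24.5·19.2·0.42 + 17.3·19.2·0.44] = 1268.18 + 1162.15 = 2430.33.
Under uncorrelated errors the observed covariances equal the true-score covariances, so only the own-variance terms attenuate.
True-score variance = [24.5²·0.81 + 17.3²·0.89 + 19.2²·0.55] + 1162.15 = 955.323 + 1162.15 = 2117.47.
Reliability = 2117.47 / 2430.33 = 0.871.

0.871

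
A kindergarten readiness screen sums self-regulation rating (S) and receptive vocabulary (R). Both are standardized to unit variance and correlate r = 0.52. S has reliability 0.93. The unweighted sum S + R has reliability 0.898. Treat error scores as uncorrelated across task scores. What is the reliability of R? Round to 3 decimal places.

0.760

Var(S+R) = 2 + 2·0.52 = 3.040.
True-score variance = ρ_S + ρ_R + 2·0.52, so 0.898 = (0.93 + ρ_R + 1.04) / 3.040.
ρ_R = 0.898·3.040 − 0.93 − 1.04 = 0.760.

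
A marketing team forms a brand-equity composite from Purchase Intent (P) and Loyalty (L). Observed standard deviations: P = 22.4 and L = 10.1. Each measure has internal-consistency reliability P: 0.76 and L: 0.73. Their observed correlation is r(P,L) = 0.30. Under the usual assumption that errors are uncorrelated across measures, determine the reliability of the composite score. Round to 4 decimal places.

Var(P+L) = 22.4² + 10.1² + 2·[22.4·10.1·0.30] = 603.77 + 135.744 = 739.514.
Because errors are independent across components, Cov(Tᵢ,Tⱼ) = Cov(Xᵢ,Xⱼ); the off-diagonal part of the true-score variance is the same as above.
True-score variance = [22.4²·0.76 + 10.1²·0.73] + 135.744 = 455.805 + 135.744 = 591.549.
Reliability = 591.549 / 739.514 = 0.7999.

0.7999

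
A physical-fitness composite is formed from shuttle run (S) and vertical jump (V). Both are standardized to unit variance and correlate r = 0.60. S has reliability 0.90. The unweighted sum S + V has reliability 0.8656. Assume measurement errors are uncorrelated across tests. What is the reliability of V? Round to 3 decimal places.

Var(S+V) = 2 + 2·0.60 = 3.200.
True-score variance = ρ_S + ρ_V + 2·0.60, so 0.8656 = (0.90 + ρ_V + 1.20) / 3.200.
ρ_V = 0.8656·3.200 − 0.90 − 1.20 = 0.670.

0.670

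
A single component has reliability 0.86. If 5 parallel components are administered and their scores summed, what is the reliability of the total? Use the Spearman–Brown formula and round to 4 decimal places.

ρ_k = kρ / (1 + (k−1)ρ) = 5·0.86 / (1 + 4·0.86) = 4.300 / 4.440 = 0.9685.

0.9685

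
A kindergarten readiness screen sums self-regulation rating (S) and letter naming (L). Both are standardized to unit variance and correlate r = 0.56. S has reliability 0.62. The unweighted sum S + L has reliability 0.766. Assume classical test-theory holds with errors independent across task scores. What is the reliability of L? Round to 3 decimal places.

Var(S+L) = 2 + 2·0.56 = 3.120.
True-score variance = ρ_S + ρ_L + 2·0.56, so 0.766 = (0.62 + ρ_L + 1.12) / 3.120.
ρ_L = 0.766·3.120 − 0.62 − 1.12 = 0.650.

0.650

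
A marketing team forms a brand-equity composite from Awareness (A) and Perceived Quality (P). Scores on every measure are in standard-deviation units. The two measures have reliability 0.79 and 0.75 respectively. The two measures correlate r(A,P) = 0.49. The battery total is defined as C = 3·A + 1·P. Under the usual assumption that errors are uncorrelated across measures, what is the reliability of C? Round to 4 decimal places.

Var(C) = 3² + 1 + 2·[3·0.49] = 10 + 2.94 = 12.94.
Because errors are independent across components, Cov(Tᵢ,Tⱼ) = Cov(Xᵢ,Xⱼ); the off-diagonal part of the true-score variance is the same as above.
True-score variance = [3²·0.79 + 0.75] + 2.94 = 7.86 + 2.94 = 10.8.
Reliability = 10.8 / 12.94 = 0.8346.

0.8346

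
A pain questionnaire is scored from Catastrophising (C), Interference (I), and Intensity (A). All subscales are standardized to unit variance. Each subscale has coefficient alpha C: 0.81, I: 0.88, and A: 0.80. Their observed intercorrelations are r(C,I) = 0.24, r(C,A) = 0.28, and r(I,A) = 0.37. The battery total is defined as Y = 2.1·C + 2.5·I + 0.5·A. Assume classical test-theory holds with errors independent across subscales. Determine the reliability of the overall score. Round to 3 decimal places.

Var(Y) = 2.1² + 2.5² + 0.5² + 2·[5.25·0.24 + 1.05·0.28 + 1.25·0.37] = 10.91 + 4.033 = 14.943.
Because errors are independent across components, Cov(Tᵢ,Tⱼ) = Cov(Xᵢ,Xⱼ); the off-diagonal part of the true-score variance is the same as above.
True-score variance = [2.1²·0.81 + 2.5²·0.88 + 0.5²·0.80] + 4.033 = 9.2721 + 4.033 = 13.3051.
Reliability = 13.3051 / 14.943 = 0.890.

0.890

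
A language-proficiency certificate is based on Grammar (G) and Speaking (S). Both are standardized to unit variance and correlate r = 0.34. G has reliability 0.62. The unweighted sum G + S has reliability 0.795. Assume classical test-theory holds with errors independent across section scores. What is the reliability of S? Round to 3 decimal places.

Var(G+S) = 2 + 2·0.34 = 2.680.
True-score variance = ρ_G + ρ_S + 2·0.34, so 0.795 = (0.62 + ρ_S + 0.68) / 2.680.
ρ_S = 0.795·2.680 − 0.62 − 0.68 = 0.831.

0.831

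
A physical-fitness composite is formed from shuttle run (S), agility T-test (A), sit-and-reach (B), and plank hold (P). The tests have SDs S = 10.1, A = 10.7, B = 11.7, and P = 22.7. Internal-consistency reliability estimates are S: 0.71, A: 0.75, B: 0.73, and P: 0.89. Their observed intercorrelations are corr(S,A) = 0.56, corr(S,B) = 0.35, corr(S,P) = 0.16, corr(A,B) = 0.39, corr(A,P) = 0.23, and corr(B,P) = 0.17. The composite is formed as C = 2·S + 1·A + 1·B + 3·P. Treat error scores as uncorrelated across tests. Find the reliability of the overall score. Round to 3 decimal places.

Var(C) = 2²·10.1² + 10.7² + 11.7² + 3²·22.7² + 2·[2·10.1·10.7·0.56 + 2·10.1·11.7·0.35 + 6·10.1·22.7·0.16 + 10.7·11.7·0.39 + 3·10.7·22.7·0.23 + 3·11.7·22.7·0.17] = 5297.03 + 1551.45 = 6848.48.
Because errors are independent across components, Cov(Tᵢ,Tⱼ) = Cov(Xᵢ,Xⱼ); the off-diagonal part of the true-score variance is the same as above.
True-score variance = [2²·10.1²·0.71 + 10.7²·0.75 + 11.7²·0.73 + 3²·22.7²·0.89] + 1551.45 = 4602.98 + 1551.45 = 6154.43.
Reliability = 6154.43 / 6848.48 = 0.899.

0.899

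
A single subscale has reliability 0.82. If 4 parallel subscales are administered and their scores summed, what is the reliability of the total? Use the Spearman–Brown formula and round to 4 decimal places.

ρ_k = kρ / (1 + (k−1)ρ) = 4·0.82 / (1 + 3·0.82) = 3.280 / 3.460 = 0.9480.

0.9480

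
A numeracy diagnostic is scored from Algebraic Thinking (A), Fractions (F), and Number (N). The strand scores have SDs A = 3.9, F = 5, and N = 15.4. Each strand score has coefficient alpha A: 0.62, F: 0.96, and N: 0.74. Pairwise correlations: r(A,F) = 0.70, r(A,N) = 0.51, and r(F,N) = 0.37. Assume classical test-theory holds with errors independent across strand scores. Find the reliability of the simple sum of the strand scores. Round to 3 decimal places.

0.838

Var(A+F+N) = 3.9² + 5² + 15.4² + 2·[3.9·5·0.70 + 3.9·15.4·0.51 + 5·15.4·0.37] = 277.37 + 145.541 = 422.911.
Under uncorrelated errors the observed covariances equal the true-score covariances, so only the own-variance terms attenuate.
True-score variance = [3.9²·0.62 + 5²·0.96 + 15.4²·0.74] + 145.541 = 208.929 + 145.541 = 354.47.
Reliability = 354.47 / 422.911 = 0.838.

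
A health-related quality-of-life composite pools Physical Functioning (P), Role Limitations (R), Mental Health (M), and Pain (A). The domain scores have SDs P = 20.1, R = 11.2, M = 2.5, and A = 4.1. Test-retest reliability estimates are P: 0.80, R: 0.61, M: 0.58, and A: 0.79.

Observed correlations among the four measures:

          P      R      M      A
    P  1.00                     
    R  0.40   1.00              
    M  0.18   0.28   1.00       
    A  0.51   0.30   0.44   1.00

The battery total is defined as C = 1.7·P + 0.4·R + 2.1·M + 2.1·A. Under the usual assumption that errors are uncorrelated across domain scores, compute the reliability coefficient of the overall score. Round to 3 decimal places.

Var(C) = 1.7²·20.1² + 0.4²·11.2² + 2.1²·2.5² + 2.1²·4.1² + 2·[0.68·20.1·11.2·0.40 + 3.57·20.1·2.5·0.18 + 3.57·20.1·4.1·0.51 + 0.84·11.2·2.5·0.28 + 0.84·11.2·4.1·0.30 + 4.41·2.5·4.1·0.44] = 1289.35 + 563.227 = 1852.58.
Because errors are independent across components, Cov(Tᵢ,Tⱼ) = Cov(Xᵢ,Xⱼ); the off-diagonal part of the true-score variance is the same as above.
True-score variance = [1.7²·20.1²·0.80 + 0.4²·11.2²·0.61 + 2.1²·2.5²·0.58 + 2.1²·4.1²·0.79] + 563.227 = 1020.86 + 563.227 = 1584.09.
Reliability = 1584.09 / 1852.58 = 0.855.

0.855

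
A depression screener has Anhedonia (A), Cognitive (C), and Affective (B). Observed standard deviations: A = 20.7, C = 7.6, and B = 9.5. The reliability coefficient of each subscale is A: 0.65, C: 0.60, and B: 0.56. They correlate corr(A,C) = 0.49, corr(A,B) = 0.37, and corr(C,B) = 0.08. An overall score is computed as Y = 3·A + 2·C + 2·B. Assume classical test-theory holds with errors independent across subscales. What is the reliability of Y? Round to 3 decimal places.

0.746

Var(Y) = 3²·20.7² + 2²·7.6² + 2²·9.5² + 2·[6·20.7·7.6·0.49 + 6·20.7·9.5·0.37 + 4·7.6·9.5·0.08] = 4448.45 + 1844.38 = 6292.83.
With uncorrelated errors the cross-covariances are all true-score covariance, so they carry over unchanged; only the diagonal terms shrink to ρᵢσᵢ².
True-score variance = [3²·20.7²·0.65 + 2²·7.6²·0.60 + 2²·9.5²·0.56] + 1844.38 = 2847.45 + 1844.38 = 4691.83.
Reliability = 4691.83 / 6292.83 = 0.746.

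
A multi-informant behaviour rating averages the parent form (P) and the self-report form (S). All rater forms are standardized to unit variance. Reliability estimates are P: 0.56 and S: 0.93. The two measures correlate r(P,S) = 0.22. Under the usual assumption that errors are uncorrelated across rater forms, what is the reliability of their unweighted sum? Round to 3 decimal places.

0.791

Var(P+S) = 2 + 2·[0.22] = 2 + 0.44 = 2.44.
With uncorrelated errors the cross-covariances are all true-score covariance, so they carry over unchanged; only the diagonal terms shrink to ρᵢσᵢ².
True-score variance = [0.56 + 0.93] + 0.44 = 1.49 + 0.44 = 1.93.
Reliability = 1.93 / 2.44 = 0.791.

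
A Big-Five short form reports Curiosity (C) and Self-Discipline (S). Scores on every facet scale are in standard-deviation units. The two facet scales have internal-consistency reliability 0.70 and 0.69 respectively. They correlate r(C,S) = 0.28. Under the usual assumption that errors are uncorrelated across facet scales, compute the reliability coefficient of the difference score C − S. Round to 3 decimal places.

Var(C−S) = 1 + 1 − 2·0.28 = 2 − 0.56 = 1.44.
Because errors are independent across components, Cov(Tᵢ,Tⱼ) = Cov(Xᵢ,Xⱼ); the off-diagonal part of the true-score variance is the same as above.
True-score variance = [0.70 + 0.69] − 0.56 = 1.39 − 0.56 = 0.83.
Reliability = 0.83 / 1.44 = 0.576.

0.576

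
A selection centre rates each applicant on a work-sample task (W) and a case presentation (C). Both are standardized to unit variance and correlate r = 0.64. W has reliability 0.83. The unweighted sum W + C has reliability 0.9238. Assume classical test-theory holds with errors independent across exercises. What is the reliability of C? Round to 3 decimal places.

0.920

Var(W+C) = 2 + 2·0.64 = 3.280.
True-score variance = ρ_W + ρ_C + 2·0.64, so 0.9238 = (0.83 + ρ_C + 1.28) / 3.280.
ρ_C = 0.9238·3.280 − 0.83 − 1.28 = 0.920.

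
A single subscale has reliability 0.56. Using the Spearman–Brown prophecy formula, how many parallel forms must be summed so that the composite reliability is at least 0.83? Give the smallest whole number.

k ≥ ρ*(1−ρ₁)/(ρ₁(1−ρ*)) = 0.83·0.44 / (0.56·0.17) = 3.836.
Smallest integer k = 4.

4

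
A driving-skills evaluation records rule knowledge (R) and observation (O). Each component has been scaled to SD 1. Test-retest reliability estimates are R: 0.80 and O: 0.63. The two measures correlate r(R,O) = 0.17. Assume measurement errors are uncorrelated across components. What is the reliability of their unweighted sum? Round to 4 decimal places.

0.7564

Var(R+O) = 2 + 2·[0.17] = 2 + 0.34 = 2.34.
With uncorrelated errors the cross-covariances are all true-score covariance, so they carry over unchanged; only the diagonal terms shrink to ρᵢσᵢ².
True-score variance = [0.80 + 0.63] + 0.34 = 1.43 + 0.34 = 1.77.
Reliability = 1.77 / 2.34 = 0.7564.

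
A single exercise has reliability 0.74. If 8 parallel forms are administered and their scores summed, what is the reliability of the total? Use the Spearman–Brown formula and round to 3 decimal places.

0.958

ρ_k = kρ / (1 + (k−1)ρ) = 8·0.74 / (1 + 7·0.74) = 5.920 / 6.180 = 0.958.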